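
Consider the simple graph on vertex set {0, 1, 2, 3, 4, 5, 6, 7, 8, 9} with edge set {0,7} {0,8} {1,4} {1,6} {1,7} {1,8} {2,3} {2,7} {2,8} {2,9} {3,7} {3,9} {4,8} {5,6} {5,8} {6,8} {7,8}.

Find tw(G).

2

A width-2 tree decomposition is:
Bags: B1 = {1, 4, 8}  B2 = {1, 7, 8}  B3 = {0, 7, 8}  B4 = {2, 7, 8}  B5 = {1, 6, 8}  B6 = {2, 3, 7}  B7 = {5, 6, 8}  B8 = {2, 3, 9}
Tree: B1–B2, B2–B3, B3–B4, B2–B5, B4–B6, B5–B7, B6–B8
Each bag holds 3 vertices, so the decomposition has width 2, which upper-bounds the treewidth. Conversely, {0, 7, 8} is a clique of size 3, and the vertices of any clique must share a bag in every tree decomposition; so some bag has ≥ 3 vertices and tw(G) ≥ 2. Combining the bounds, tw(G) = 2.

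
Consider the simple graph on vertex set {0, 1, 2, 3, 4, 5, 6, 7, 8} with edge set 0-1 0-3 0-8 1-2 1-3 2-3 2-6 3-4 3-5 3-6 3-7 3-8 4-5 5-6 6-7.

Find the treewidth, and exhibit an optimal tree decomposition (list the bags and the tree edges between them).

Treewidth 2.
One optimal decomposition is:
Bags: B1 = {0, 3, 8}  B2 = {0, 1, 3}  B3 = {1, 2, 3}  B4 = {2, 3, 6}  B5 = {3, 5, 6}  B6 = {3, 4, 5}  B7 = {3, 6, 7}
Tree: B1–B2, B2–B3, B3–B4, B4–B5, B5–B6, B4–B7

Every bag has size at most 3, so the width is 3 − 1 = 2 and tw(G) ≤ 2. On the other hand G contains the 3-clique {0, 3, 8}. A clique must lie in a single bag of any decomposition, so no decomposition can have width below 2. The upper and lower bounds meet at 2, so that is the treewidth.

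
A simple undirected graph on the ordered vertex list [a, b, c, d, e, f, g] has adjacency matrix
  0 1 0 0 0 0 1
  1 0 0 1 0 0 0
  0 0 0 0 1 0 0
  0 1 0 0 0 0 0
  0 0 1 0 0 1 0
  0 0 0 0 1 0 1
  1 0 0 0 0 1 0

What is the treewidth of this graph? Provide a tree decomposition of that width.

Treewidth 1.
One optimal decomposition is:
Bags: B1 = {c, e}  B2 = {e, f}  B3 = {f, g}  B4 = {a, g}  B5 = {a, b}  B6 = {b, d}
Tree: B1–B2, B2–B3, B3–B4, B4–B5, B5–B6

Each bag holds 2 vertices, so the decomposition has width 1, which upper-bounds the treewidth. Any graph with an edge has treewidth ≥ 1, and G has the edge c–e. The upper and lower bounds meet at 1, so that is the treewidth.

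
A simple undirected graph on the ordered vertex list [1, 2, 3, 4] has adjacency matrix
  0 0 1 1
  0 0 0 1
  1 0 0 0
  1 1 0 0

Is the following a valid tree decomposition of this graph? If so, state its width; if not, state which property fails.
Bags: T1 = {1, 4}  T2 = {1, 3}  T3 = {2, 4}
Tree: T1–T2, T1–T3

Every vertex of G appears in some bag (union = {1, 2, 3, 4}); every edge is covered by a bag; and for each vertex v the set of bags containing v is connected in the bag tree. The decomposition is therefore valid. The largest bag has 2 vertices, so the width is 1.

Yes; width 1.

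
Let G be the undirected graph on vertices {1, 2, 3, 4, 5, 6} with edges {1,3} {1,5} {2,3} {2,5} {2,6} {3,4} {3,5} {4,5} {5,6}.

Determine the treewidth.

A width-2 tree decomposition is:
Bags: B1 = {1, 3, 5}  B2 = {2, 3, 5}  B3 = {2, 5, 6}  B4 = {3, 4, 5}
Tree: B1–B2, B2–B3, B2–B4
Every bag has size at most 3, so the width is 3 − 1 = 2 and tw(G) ≤ 2. On the other hand G contains the 3-clique {1, 3, 5}. A clique must lie in a single bag of any decomposition, so no decomposition can have width below 2. The upper and lower bounds meet at 2, so that is the treewidth.

2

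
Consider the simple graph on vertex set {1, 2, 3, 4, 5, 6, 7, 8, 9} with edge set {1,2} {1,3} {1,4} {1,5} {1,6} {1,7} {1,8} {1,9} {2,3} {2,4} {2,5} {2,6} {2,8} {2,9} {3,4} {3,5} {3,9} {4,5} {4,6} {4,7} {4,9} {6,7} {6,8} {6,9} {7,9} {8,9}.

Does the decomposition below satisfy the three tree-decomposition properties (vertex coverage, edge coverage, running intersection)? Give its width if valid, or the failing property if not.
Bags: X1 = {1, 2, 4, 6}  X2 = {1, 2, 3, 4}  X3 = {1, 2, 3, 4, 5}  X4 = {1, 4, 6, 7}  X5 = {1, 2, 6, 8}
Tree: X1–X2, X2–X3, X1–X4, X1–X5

A tree decomposition must satisfy three properties: every vertex lies in some bag; for every edge, both endpoints lie together in some bag; and for every vertex, the bags containing it form a connected subtree. Here vertex 9 appears in no bag, so the decomposition is invalid.

No — vertex 9 appears in no bag.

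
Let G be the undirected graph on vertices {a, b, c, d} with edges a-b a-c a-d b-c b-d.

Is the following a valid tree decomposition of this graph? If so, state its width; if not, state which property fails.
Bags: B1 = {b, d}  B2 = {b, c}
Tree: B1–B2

No — vertex a appears in no bag.

A tree decomposition must satisfy three properties: every vertex lies in some bag; for every edge, both endpoints lie together in some bag; and for every vertex, the bags containing it form a connected subtree. Here vertex a appears in no bag, so the decomposition is invalid.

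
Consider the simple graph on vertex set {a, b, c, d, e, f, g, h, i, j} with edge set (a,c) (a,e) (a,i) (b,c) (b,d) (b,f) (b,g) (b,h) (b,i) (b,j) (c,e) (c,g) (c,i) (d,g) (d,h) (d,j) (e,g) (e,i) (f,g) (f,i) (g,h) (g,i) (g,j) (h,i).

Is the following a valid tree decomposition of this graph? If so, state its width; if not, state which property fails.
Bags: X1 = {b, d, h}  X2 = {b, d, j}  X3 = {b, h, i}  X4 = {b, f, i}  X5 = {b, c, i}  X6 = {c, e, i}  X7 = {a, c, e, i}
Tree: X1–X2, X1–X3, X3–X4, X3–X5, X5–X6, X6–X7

No — vertex g appears in no bag.

A tree decomposition must satisfy three properties: every vertex lies in some bag; for every edge, both endpoints lie together in some bag; and for every vertex, the bags containing it form a connected subtree. Here vertex g appears in no bag, so the decomposition is invalid.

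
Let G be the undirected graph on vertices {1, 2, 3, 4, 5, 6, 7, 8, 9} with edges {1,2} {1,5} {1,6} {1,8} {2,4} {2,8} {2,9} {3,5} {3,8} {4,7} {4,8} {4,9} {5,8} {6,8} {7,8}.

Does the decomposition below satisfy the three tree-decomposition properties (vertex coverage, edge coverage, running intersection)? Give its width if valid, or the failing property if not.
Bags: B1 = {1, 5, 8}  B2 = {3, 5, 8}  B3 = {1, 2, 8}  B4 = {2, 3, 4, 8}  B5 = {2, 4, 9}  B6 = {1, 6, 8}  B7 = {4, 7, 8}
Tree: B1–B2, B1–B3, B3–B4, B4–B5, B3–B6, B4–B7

No — bags containing vertex 3 are not connected in the tree.

A tree decomposition must satisfy three properties: every vertex lies in some bag; for every edge, both endpoints lie together in some bag; and for every vertex, the bags containing it form a connected subtree. Here bags containing vertex 3 are not connected in the tree, so the decomposition is invalid.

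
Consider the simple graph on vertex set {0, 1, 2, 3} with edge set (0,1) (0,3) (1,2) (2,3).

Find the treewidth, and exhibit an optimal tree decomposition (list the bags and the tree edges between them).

Treewidth 2.
One such decomposition:
Bags: B1 = {0, 2, 3}  B2 = {0, 1, 2}
Tree: B1–B2

Each bag holds 3 vertices, so the decomposition has width 2, which upper-bounds the treewidth. For the lower bound, G contains the cycle 0–3–2–1–0, so G is not a forest; only forests have treewidth ≤ 1, hence tw(G) ≥ 2. The upper and lower bounds meet at 2, so that is the treewidth.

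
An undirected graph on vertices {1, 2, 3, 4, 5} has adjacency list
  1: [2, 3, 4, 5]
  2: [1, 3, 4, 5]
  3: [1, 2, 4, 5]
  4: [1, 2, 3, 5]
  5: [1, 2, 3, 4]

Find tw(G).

A width-4 tree decomposition is:
Bags: B1 = {1, 2, 3, 4, 5}
Tree: (single bag)
A single bag containing all 5 vertices is trivially a valid decomposition of width 4. For the lower bound, the 5 vertices {1, 2, 3, 4, 5} are pairwise adjacent, and any tree decomposition puts a clique entirely inside one bag — forcing width ≥ 4. Therefore the treewidth is 4.

4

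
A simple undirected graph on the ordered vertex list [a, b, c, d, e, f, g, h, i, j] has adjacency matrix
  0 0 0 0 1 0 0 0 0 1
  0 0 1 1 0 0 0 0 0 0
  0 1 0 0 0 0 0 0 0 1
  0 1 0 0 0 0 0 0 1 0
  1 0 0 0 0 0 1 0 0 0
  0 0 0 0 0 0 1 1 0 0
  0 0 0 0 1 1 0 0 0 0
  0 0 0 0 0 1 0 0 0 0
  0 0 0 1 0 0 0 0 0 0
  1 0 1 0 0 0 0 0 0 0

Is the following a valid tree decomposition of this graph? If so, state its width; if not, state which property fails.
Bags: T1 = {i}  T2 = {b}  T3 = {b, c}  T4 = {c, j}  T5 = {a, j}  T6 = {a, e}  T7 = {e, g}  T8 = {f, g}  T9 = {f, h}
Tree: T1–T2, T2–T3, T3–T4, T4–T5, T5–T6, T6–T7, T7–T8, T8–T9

A tree decomposition must satisfy three properties: every vertex lies in some bag; for every edge, both endpoints lie together in some bag; and for every vertex, the bags containing it form a connected subtree. Here vertex d appears in no bag, so the decomposition is invalid.

No — vertex d appears in no bag.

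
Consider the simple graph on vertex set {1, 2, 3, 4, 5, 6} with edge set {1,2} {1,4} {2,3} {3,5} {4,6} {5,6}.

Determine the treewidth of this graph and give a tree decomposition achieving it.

Treewidth 2.
One such decomposition:
Bags: B1 = {1, 2, 4}  B2 = {2, 3, 4}  B3 = {3, 4, 5}  B4 = {4, 5, 6}
Tree: B1–B2, B2–B3, B3–B4

Every bag has size at most 3, so the width is 3 − 1 = 2 and tw(G) ≤ 2. The edges 4–1–2–3–5–6–4 form a cycle, so G is not a tree and its treewidth is at least 2. Therefore the treewidth is 2.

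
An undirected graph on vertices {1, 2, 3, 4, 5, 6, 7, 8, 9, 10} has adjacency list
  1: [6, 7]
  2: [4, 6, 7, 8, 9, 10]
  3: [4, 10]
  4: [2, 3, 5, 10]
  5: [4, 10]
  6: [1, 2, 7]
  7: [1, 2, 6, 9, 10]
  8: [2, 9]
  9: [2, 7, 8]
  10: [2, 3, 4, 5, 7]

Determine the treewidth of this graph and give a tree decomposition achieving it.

Every bag has size at most 3, so the width is 3 − 1 = 2 and tw(G) ≤ 2. Conversely, {1, 6, 7} is a clique of size 3, and the vertices of any clique must share a bag in every tree decomposition; so some bag has ≥ 3 vertices and tw(G) ≥ 2. Therefore the treewidth is 2.

Treewidth 2.
One optimal decomposition is:
Bags: B1 = {4, 5, 10}  B2 = {2, 4, 10}  B3 = {2, 7, 10}  B4 = {3, 4, 10}  B5 = {2, 7, 9}  B6 = {2, 8, 9}  B7 = {2, 6, 7}  B8 = {1, 6, 7}
Tree: B1–B2, B2–B3, B2–B4, B3–B5, B5–B6, B3–B7, B7–B8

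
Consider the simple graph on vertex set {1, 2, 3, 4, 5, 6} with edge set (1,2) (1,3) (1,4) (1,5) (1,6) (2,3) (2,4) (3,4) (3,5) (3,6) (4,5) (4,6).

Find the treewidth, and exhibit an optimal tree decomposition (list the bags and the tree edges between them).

Treewidth 3.
One such decomposition:
Bags: B1 = {1, 2, 3, 4}  B2 = {1, 3, 4, 5}  B3 = {1, 3, 4, 6}
Tree: B1–B2, B2–B3

Each bag holds 4 vertices, so the decomposition has width 3, which upper-bounds the treewidth. Conversely, {1, 2, 3, 4} is a clique of size 4, and the vertices of any clique must share a bag in every tree decomposition; so some bag has ≥ 4 vertices and tw(G) ≥ 3. The upper and lower bounds meet at 3, so that is the treewidth.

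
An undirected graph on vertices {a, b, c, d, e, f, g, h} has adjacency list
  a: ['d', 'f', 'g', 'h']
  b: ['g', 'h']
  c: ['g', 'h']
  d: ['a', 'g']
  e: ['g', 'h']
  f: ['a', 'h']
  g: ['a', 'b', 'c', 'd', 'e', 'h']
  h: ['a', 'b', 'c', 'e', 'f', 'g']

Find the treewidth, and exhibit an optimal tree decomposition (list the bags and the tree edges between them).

Treewidth 2.
One optimal decomposition is:
Bags: B1 = {a, g, h}  B2 = {e, g, h}  B3 = {a, d, g}  B4 = {b, g, h}  B5 = {a, f, h}  B6 = {c, g, h}
Tree: B1–B2, B1–B3, B2–B4, B1–B5, B1–B6

Every bag has size at most 3, so the width is 3 − 1 = 2 and tw(G) ≤ 2. On the other hand G contains the 3-clique {a, d, g}. A clique must lie in a single bag of any decomposition, so no decomposition can have width below 2. Hence tw(G) = 2 exactly.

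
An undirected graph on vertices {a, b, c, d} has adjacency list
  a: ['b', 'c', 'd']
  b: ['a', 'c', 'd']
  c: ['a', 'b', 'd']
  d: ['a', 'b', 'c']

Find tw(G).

A width-3 tree decomposition is:
Bags: B1 = {a, b, c, d}
Tree: (single bag)
With just one bag of size 4, the width is 4 − 1 = 3, so tw(G) ≤ 3. For the lower bound, the 4 vertices {a, b, c, d} are pairwise adjacent, and any tree decomposition puts a clique entirely inside one bag — forcing width ≥ 3. The upper and lower bounds meet at 3, so that is the treewidth.

3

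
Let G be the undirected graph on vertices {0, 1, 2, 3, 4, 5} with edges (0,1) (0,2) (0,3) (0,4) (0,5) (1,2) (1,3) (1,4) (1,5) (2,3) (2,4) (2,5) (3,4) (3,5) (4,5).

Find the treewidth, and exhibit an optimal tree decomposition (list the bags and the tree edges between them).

A single bag containing all 6 vertices is trivially a valid decomposition of width 5. On the other hand G contains the 6-clique {0, 1, 2, 3, 4, 5}. A clique must lie in a single bag of any decomposition, so no decomposition can have width below 5. Therefore the treewidth is 5.

Treewidth 5.
Bags: B1 = {0, 1, 2, 3, 4, 5}
Tree: (single bag)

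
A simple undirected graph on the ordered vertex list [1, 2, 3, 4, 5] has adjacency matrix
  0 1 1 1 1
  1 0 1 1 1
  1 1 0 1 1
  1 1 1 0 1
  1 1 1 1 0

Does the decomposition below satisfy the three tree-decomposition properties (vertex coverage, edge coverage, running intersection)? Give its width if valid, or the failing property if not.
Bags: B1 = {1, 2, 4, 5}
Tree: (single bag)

No — vertex 3 appears in no bag.

A tree decomposition must satisfy three properties: every vertex lies in some bag; for every edge, both endpoints lie together in some bag; and for every vertex, the bags containing it form a connected subtree. Here vertex 3 appears in no bag, so the decomposition is invalid.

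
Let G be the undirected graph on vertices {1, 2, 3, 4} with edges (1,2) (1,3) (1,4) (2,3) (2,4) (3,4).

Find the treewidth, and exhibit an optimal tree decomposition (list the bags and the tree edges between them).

Treewidth 3.
One such decomposition:
Bags: B1 = {1, 2, 3, 4}
Tree: (single bag)

A single bag containing all 4 vertices is trivially a valid decomposition of width 3. For the lower bound, the 4 vertices {1, 2, 3, 4} are pairwise adjacent, and any tree decomposition puts a clique entirely inside one bag — forcing width ≥ 3. Hence tw(G) = 3 exactly.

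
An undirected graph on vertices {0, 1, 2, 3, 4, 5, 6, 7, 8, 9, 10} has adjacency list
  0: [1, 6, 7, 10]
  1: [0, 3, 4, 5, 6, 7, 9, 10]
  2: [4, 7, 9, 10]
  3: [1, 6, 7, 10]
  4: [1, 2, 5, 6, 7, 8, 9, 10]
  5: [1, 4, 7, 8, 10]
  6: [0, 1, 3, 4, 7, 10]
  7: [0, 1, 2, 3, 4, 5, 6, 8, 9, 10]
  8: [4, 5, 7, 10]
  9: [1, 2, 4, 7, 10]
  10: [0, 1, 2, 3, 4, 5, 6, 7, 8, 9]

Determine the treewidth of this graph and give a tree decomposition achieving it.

Each bag holds 5 vertices, so the decomposition has width 4, which upper-bounds the treewidth. On the other hand G contains the 5-clique {4, 5, 7, 8, 10}. A clique must lie in a single bag of any decomposition, so no decomposition can have width below 4. Therefore the treewidth is 4.

Treewidth 4.
One such decomposition:
Bags: B1 = {1, 4, 7, 9, 10}  B2 = {1, 4, 6, 7, 10}  B3 = {1, 3, 6, 7, 10}  B4 = {0, 1, 6, 7, 10}  B5 = {1, 4, 5, 7, 10}  B6 = {4, 5, 7, 8, 10}  B7 = {2, 4, 7, 9, 10}
Tree: B1–B2, B2–B3, B3–B4, B2–B5, B5–B6, B1–B7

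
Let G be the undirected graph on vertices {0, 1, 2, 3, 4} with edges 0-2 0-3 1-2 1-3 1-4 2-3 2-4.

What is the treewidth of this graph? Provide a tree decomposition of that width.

Treewidth 2.
One such decomposition:
Bags: B1 = {1, 2, 3}  B2 = {1, 2, 4}  B3 = {0, 2, 3}
Tree: B1–B2, B1–B3

Every bag has size at most 3, so the width is 3 − 1 = 2 and tw(G) ≤ 2. For the lower bound, the 3 vertices {0, 2, 3} are pairwise adjacent, and any tree decomposition puts a clique entirely inside one bag — forcing width ≥ 2. Hence tw(G) = 2 exactly.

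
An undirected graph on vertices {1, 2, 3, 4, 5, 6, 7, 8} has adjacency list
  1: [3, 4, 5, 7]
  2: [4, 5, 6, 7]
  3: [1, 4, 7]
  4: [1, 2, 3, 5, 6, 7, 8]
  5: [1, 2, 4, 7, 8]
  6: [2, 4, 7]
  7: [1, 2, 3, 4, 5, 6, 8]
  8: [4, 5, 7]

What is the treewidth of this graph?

3

A width-3 tree decomposition is:
Bags: B1 = {1, 4, 5, 7}  B2 = {4, 5, 7, 8}  B3 = {1, 3, 4, 7}  B4 = {2, 4, 5, 7}  B5 = {2, 4, 6, 7}
Tree: B1–B2, B1–B3, B2–B4, B4–B5
Every bag has size at most 4, so the width is 4 − 1 = 3 and tw(G) ≤ 3. Conversely, {1, 3, 4, 7} is a clique of size 4, and the vertices of any clique must share a bag in every tree decomposition; so some bag has ≥ 4 vertices and tw(G) ≥ 3. Combining the bounds, tw(G) = 3.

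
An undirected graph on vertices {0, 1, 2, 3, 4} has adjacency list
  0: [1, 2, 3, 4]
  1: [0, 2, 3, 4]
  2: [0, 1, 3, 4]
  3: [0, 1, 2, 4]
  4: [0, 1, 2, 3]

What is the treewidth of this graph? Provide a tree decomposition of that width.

Treewidth 4.
One optimal decomposition is:
Bags: B1 = {0, 1, 2, 3, 4}
Tree: (single bag)

A single bag containing all 5 vertices is trivially a valid decomposition of width 4. For the lower bound, the 5 vertices {0, 1, 2, 3, 4} are pairwise adjacent, and any tree decomposition puts a clique entirely inside one bag — forcing width ≥ 4. Hence tw(G) = 4 exactly.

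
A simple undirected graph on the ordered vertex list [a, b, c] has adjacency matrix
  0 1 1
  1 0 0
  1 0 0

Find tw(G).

A width-1 tree decomposition is:
Bags: B1 = {a, b}  B2 = {a, c}
Tree: B1–B2
The largest bag has 2 vertices, giving width 1; this decomposition certifies tw(G) ≤ 1. G has an edge, so its treewidth is at least 1. Combining the bounds, tw(G) = 1.

1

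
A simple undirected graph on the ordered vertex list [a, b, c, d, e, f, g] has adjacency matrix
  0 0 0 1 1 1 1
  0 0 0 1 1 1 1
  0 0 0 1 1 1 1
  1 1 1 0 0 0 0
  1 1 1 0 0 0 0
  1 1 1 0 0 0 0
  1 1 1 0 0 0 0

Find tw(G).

3

A width-3 tree decomposition is:
Bags: B1 = {a, b, c, e}  B2 = {a, b, c, f}  B3 = {a, b, c, d}  B4 = {a, b, c, g}
Tree: B1–B2, B2–B3, B3–B4
Each bag holds 4 vertices, so the decomposition has width 3, which upper-bounds the treewidth. For the lower bound: the 4 vertex sets {c,e}, {a,f}, {b}, {d} are disjoint, each induces a connected subgraph, and every pair is joined by at least one edge of G. Contracting each set to a single vertex therefore yields K_{4} as a minor, and since treewidth is minor-monotone, tw(G) ≥ tw(K_{4}) = 3. Therefore the treewidth is 3.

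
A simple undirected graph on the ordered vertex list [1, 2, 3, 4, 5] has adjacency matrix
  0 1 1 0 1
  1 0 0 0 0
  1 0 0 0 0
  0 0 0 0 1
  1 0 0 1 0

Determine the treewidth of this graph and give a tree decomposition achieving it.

Treewidth 1.
One such decomposition:
Bags: B1 = {1, 5}  B2 = {4, 5}  B3 = {1, 2}  B4 = {1, 3}
Tree: B1–B2, B1–B3, B1–B4

The largest bag has 2 vertices, giving width 1; this decomposition certifies tw(G) ≤ 1. Any graph with an edge has treewidth ≥ 1, and G has the edge 1–5. Combining the bounds, tw(G) = 1.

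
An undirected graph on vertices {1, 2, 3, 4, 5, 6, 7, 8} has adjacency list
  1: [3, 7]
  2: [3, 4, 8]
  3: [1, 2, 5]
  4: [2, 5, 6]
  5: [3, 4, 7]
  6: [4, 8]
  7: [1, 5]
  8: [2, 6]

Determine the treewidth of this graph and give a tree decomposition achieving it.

The largest bag has 3 vertices, giving width 2; this decomposition certifies tw(G) ≤ 2. For the lower bound, G contains the cycle 7–1–3–5–7, so G is not a forest; only forests have treewidth ≤ 1, hence tw(G) ≥ 2. Combining the bounds, tw(G) = 2.

Treewidth 2.
One such decomposition:
Bags: B1 = {1, 5, 7}  B2 = {1, 3, 5}  B3 = {3, 4, 5}  B4 = {2, 3, 4}  B5 = {2, 4, 6}  B6 = {2, 6, 8}
Tree: B1–B2, B2–B3, B3–B4, B4–B5, B5–B6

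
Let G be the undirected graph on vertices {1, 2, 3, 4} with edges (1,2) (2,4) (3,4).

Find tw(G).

A width-1 tree decomposition is:
Bags: B1 = {3, 4}  B2 = {2, 4}  B3 = {1, 2}
Tree: B1–B2, B2–B3
Every bag has size at most 2, so the width is 2 − 1 = 1 and tw(G) ≤ 1. Any graph with an edge has treewidth ≥ 1, and G has the edge 3–4. Hence tw(G) = 1 exactly.

1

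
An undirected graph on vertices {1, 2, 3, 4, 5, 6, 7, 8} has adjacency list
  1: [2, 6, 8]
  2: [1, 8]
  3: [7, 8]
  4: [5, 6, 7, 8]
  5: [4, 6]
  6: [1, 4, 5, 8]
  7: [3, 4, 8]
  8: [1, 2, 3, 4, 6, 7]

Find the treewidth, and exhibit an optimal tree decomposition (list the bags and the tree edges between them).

Every bag has size at most 3, so the width is 3 − 1 = 2 and tw(G) ≤ 2. For the lower bound, the 3 vertices {1, 2, 8} are pairwise adjacent, and any tree decomposition puts a clique entirely inside one bag — forcing width ≥ 2. Combining the bounds, tw(G) = 2.

Treewidth 2.
Bags: B1 = {4, 7, 8}  B2 = {4, 6, 8}  B3 = {4, 5, 6}  B4 = {3, 7, 8}  B5 = {1, 6, 8}  B6 = {1, 2, 8}
Tree: B1–B2, B2–B3, B1–B4, B2–B5, B5–B6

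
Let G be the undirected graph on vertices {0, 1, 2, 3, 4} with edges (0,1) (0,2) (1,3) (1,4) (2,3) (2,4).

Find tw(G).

A width-2 tree decomposition is:
Bags: B1 = {1, 2, 3}  B2 = {1, 2, 4}  B3 = {0, 1, 2}
Tree: B1–B2, B2–B3
Each bag holds 3 vertices, so the decomposition has width 2, which upper-bounds the treewidth. For the lower bound, G contains the cycle 2–3–1–4–2, so G is not a forest; only forests have treewidth ≤ 1, hence tw(G) ≥ 2. Hence tw(G) = 2 exactly.

2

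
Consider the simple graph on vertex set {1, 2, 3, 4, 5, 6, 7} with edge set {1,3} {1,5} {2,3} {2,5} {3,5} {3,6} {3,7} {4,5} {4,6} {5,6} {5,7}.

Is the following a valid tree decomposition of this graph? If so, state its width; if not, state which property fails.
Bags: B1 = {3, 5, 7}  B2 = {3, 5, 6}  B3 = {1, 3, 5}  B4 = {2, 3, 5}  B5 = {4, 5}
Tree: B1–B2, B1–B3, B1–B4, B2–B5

A tree decomposition must satisfy three properties: every vertex lies in some bag; for every edge, both endpoints lie together in some bag; and for every vertex, the bags containing it form a connected subtree. Here edge (6,4) lies in no bag, so the decomposition is invalid.

No — edge (6,4) lies in no bag.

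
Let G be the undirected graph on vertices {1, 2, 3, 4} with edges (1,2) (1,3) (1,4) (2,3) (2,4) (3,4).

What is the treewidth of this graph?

3

A width-3 tree decomposition is:
Bags: B1 = {1, 2, 3, 4}
Tree: (single bag)
With just one bag of size 4, the width is 4 − 1 = 3, so tw(G) ≤ 3. For the lower bound, the 4 vertices {1, 2, 3, 4} are pairwise adjacent, and any tree decomposition puts a clique entirely inside one bag — forcing width ≥ 3. Combining the bounds, tw(G) = 3.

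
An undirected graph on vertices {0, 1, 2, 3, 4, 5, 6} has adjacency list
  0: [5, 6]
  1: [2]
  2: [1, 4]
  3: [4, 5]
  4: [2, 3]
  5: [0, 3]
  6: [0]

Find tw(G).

A width-1 tree decomposition is:
Bags: B1 = {1, 2}  B2 = {2, 4}  B3 = {3, 4}  B4 = {3, 5}  B5 = {0, 5}  B6 = {0, 6}
Tree: B1–B2, B2–B3, B3–B4, B4–B5, B5–B6
Each bag holds 2 vertices, so the decomposition has width 1, which upper-bounds the treewidth. Any graph with an edge has treewidth ≥ 1, and G has the edge 1–2. The upper and lower bounds meet at 1, so that is the treewidth.

1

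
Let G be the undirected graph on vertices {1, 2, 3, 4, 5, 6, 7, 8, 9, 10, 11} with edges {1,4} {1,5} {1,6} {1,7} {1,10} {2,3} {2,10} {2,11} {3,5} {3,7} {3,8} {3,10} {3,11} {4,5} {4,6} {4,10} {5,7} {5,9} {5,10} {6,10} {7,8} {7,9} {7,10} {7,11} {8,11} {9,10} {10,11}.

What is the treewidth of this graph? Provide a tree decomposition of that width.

Each bag holds 4 vertices, so the decomposition has width 3, which upper-bounds the treewidth. Conversely, {3, 7, 8, 11} is a clique of size 4, and the vertices of any clique must share a bag in every tree decomposition; so some bag has ≥ 4 vertices and tw(G) ≥ 3. Therefore the treewidth is 3.

Treewidth 3.
One such decomposition:
Bags: B1 = {3, 5, 7, 10}  B2 = {3, 7, 10, 11}  B3 = {3, 7, 8, 11}  B4 = {1, 5, 7, 10}  B5 = {5, 7, 9, 10}  B6 = {1, 4, 5, 10}  B7 = {2, 3, 10, 11}  B8 = {1, 4, 6, 10}
Tree: B1–B2, B2–B3, B1–B4, B1–B5, B4–B6, B2–B7, B6–B8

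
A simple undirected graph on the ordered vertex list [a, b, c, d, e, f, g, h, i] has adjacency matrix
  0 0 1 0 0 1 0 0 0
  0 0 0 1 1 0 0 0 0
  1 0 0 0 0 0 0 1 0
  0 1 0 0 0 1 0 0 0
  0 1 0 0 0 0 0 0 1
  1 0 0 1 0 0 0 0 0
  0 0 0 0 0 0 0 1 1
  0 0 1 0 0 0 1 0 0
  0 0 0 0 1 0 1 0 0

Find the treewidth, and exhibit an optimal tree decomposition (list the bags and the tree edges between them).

Every bag has size at most 3, so the width is 3 − 1 = 2 and tw(G) ≤ 2. For the lower bound, G contains the cycle f–a–c–h–g–i–e–b–d–f, so G is not a forest; only forests have treewidth ≤ 1, hence tw(G) ≥ 2. Combining the bounds, tw(G) = 2.

Treewidth 2.
Bags: B1 = {a, c, f}  B2 = {c, f, h}  B3 = {f, g, h}  B4 = {f, g, i}  B5 = {e, f, i}  B6 = {b, e, f}  B7 = {b, d, f}
Tree: B1–B2, B2–B3, B3–B4, B4–B5, B5–B6, B6–B7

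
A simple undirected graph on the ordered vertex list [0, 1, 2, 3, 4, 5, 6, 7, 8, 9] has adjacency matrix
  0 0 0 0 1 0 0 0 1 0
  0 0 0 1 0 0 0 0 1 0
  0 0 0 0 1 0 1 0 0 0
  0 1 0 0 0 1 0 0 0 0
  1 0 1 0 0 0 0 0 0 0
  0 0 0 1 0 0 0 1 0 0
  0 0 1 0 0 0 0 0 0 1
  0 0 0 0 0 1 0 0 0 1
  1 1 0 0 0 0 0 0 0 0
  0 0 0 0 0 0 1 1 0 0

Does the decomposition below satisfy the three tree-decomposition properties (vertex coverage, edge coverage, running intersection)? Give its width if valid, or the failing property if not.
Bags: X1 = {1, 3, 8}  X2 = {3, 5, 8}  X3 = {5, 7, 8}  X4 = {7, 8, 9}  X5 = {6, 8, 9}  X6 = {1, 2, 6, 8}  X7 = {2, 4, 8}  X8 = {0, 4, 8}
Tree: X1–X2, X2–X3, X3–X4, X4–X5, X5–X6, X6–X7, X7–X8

A tree decomposition must satisfy three properties: every vertex lies in some bag; for every edge, both endpoints lie together in some bag; and for every vertex, the bags containing it form a connected subtree. Here bags containing vertex 1 are not connected in the tree, so the decomposition is invalid.

No — bags containing vertex 1 are not connected in the tree.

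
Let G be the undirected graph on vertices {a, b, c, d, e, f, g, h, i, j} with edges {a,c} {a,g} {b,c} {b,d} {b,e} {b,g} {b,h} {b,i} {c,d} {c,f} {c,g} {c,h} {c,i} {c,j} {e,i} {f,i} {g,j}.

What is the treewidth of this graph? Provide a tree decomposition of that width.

Treewidth 2.
One optimal decomposition is:
Bags: B1 = {b, c, i}  B2 = {b, e, i}  B3 = {b, c, g}  B4 = {a, c, g}  B5 = {b, c, h}  B6 = {c, g, j}  B7 = {b, c, d}  B8 = {c, f, i}
Tree: B1–B2, B1–B3, B3–B4, B3–B5, B3–B6, B5–B7, B1–B8

The largest bag has 3 vertices, giving width 2; this decomposition certifies tw(G) ≤ 2. Conversely, {b, e, i} is a clique of size 3, and the vertices of any clique must share a bag in every tree decomposition; so some bag has ≥ 3 vertices and tw(G) ≥ 2. The upper and lower bounds meet at 2, so that is the treewidth.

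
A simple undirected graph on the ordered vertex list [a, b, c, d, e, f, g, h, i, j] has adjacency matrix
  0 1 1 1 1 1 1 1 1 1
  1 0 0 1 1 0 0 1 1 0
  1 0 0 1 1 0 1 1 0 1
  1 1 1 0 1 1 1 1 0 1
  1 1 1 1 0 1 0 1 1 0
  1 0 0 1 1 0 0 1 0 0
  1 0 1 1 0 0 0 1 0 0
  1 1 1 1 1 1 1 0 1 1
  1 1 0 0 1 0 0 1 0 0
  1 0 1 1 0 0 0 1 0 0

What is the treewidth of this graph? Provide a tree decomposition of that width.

Treewidth 4.
Bags: B1 = {a, b, d, e, h}  B2 = {a, d, e, f, h}  B3 = {a, b, e, h, i}  B4 = {a, c, d, e, h}  B5 = {a, c, d, h, j}  B6 = {a, c, d, g, h}
Tree: B1–B2, B1–B3, B1–B4, B4–B5, B5–B6

Each bag holds 5 vertices, so the decomposition has width 4, which upper-bounds the treewidth. Conversely, {a, c, d, g, h} is a clique of size 5, and the vertices of any clique must share a bag in every tree decomposition; so some bag has ≥ 5 vertices and tw(G) ≥ 4. Hence tw(G) = 4 exactly.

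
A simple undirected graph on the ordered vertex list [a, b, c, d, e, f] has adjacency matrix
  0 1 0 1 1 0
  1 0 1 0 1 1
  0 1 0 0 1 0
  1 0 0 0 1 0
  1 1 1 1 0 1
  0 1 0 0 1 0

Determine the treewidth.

A width-2 tree decomposition is:
Bags: B1 = {b, c, e}  B2 = {b, e, f}  B3 = {a, b, e}  B4 = {a, d, e}
Tree: B1–B2, B2–B3, B3–B4
Each bag holds 3 vertices, so the decomposition has width 2, which upper-bounds the treewidth. For the lower bound, the 3 vertices {a, d, e} are pairwise adjacent, and any tree decomposition puts a clique entirely inside one bag — forcing width ≥ 2. Combining the bounds, tw(G) = 2.

2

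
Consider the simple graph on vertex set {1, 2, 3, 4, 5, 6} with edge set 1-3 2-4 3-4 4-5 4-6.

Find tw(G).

1

A width-1 tree decomposition is:
Bags: B1 = {4, 5}  B2 = {3, 4}  B3 = {2, 4}  B4 = {1, 3}  B5 = {4, 6}
Tree: B1–B2, B1–B3, B2–B4, B1–B5
Each bag holds 2 vertices, so the decomposition has width 1, which upper-bounds the treewidth. Since G has at least one edge (e.g. 4–5), it is not an edgeless graph, so tw(G) ≥ 1. Therefore the treewidth is 1.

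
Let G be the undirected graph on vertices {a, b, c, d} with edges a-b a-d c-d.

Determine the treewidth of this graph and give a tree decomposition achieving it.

Treewidth 1.
One such decomposition:
Bags: B1 = {a, b}  B2 = {a, d}  B3 = {c, d}
Tree: B1–B2, B2–B3

The largest bag has 2 vertices, giving width 1; this decomposition certifies tw(G) ≤ 1. G has an edge, so its treewidth is at least 1. Hence tw(G) = 1 exactly.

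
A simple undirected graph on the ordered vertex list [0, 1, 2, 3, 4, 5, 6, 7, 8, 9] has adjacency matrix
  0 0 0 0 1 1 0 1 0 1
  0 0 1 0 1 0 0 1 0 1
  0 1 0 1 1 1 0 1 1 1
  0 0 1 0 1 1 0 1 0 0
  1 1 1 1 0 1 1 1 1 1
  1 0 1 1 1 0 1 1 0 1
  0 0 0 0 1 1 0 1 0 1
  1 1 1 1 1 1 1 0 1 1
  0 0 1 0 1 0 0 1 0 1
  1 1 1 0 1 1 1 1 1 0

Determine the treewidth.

A width-4 tree decomposition is:
Bags: B1 = {2, 4, 5, 7, 9}  B2 = {1, 2, 4, 7, 9}  B3 = {2, 4, 7, 8, 9}  B4 = {0, 4, 5, 7, 9}  B5 = {4, 5, 6, 7, 9}  B6 = {2, 3, 4, 5, 7}
Tree: B1–B2, B1–B3, B1–B4, B1–B5, B1–B6
The largest bag has 5 vertices, giving width 4; this decomposition certifies tw(G) ≤ 4. On the other hand G contains the 5-clique {0, 4, 5, 7, 9}. A clique must lie in a single bag of any decomposition, so no decomposition can have width below 4. The upper and lower bounds meet at 4, so that is the treewidth.

4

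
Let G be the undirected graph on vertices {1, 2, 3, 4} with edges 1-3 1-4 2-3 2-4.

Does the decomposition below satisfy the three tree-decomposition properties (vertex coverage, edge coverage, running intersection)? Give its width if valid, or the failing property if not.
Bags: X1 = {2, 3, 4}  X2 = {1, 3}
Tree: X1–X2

No — edge (4,1) lies in no bag.

A tree decomposition must satisfy three properties: every vertex lies in some bag; for every edge, both endpoints lie together in some bag; and for every vertex, the bags containing it form a connected subtree. Here edge (4,1) lies in no bag, so the decomposition is invalid.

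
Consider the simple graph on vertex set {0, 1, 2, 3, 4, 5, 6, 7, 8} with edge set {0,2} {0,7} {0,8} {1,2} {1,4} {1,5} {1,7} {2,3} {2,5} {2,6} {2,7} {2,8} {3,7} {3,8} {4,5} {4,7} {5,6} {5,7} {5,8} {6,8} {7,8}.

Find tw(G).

A width-3 tree decomposition is:
Bags: B1 = {2, 5, 7, 8}  B2 = {1, 2, 5, 7}  B3 = {2, 3, 7, 8}  B4 = {0, 2, 7, 8}  B5 = {1, 4, 5, 7}  B6 = {2, 5, 6, 8}
Tree: B1–B2, B1–B3, B3–B4, B2–B5, B1–B6
The largest bag has 4 vertices, giving width 3; this decomposition certifies tw(G) ≤ 3. For the lower bound, the 4 vertices {2, 5, 6, 8} are pairwise adjacent, and any tree decomposition puts a clique entirely inside one bag — forcing width ≥ 3. The upper and lower bounds meet at 3, so that is the treewidth.

3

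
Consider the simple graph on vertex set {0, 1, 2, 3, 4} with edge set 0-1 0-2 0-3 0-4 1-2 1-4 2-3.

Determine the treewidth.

A width-2 tree decomposition is:
Bags: B1 = {0, 1, 4}  B2 = {0, 1, 2}  B3 = {0, 2, 3}
Tree: B1–B2, B2–B3
Every bag has size at most 3, so the width is 3 − 1 = 2 and tw(G) ≤ 2. Conversely, {0, 1, 2} is a clique of size 3, and the vertices of any clique must share a bag in every tree decomposition; so some bag has ≥ 3 vertices and tw(G) ≥ 2. The upper and lower bounds meet at 2, so that is the treewidth.

2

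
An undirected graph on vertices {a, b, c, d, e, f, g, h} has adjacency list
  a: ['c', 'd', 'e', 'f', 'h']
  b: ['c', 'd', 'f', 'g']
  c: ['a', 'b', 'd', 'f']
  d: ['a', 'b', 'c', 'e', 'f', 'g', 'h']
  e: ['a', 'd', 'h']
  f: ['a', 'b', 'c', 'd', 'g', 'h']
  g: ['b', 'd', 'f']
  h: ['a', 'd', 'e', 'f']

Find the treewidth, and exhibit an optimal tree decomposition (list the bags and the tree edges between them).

Treewidth 3.
Bags: B1 = {b, c, d, f}  B2 = {a, c, d, f}  B3 = {a, d, f, h}  B4 = {b, d, f, g}  B5 = {a, d, e, h}
Tree: B1–B2, B2–B3, B1–B4, B3–B5

Every bag has size at most 4, so the width is 4 − 1 = 3 and tw(G) ≤ 3. For the lower bound, the 4 vertices {a, d, e, h} are pairwise adjacent, and any tree decomposition puts a clique entirely inside one bag — forcing width ≥ 3. Hence tw(G) = 3 exactly.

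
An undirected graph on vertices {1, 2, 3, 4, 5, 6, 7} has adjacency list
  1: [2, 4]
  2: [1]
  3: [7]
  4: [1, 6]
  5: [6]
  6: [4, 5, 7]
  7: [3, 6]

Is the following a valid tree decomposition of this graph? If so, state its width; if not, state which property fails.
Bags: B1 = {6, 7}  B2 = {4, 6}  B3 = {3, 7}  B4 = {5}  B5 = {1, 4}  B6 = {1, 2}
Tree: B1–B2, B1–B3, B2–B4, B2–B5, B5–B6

A tree decomposition must satisfy three properties: every vertex lies in some bag; for every edge, both endpoints lie together in some bag; and for every vertex, the bags containing it form a connected subtree. Here edge (6,5) lies in no bag, so the decomposition is invalid.

No — edge (6,5) lies in no bag.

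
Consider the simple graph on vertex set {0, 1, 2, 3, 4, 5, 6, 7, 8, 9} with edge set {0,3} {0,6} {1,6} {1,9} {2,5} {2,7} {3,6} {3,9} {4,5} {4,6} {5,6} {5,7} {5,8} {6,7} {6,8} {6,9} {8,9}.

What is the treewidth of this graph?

2

A width-2 tree decomposition is:
Bags: B1 = {5, 6, 8}  B2 = {5, 6, 7}  B3 = {6, 8, 9}  B4 = {3, 6, 9}  B5 = {1, 6, 9}  B6 = {0, 3, 6}  B7 = {2, 5, 7}  B8 = {4, 5, 6}
Tree: B1–B2, B1–B3, B3–B4, B3–B5, B4–B6, B2–B7, B2–B8
Every bag has size at most 3, so the width is 3 − 1 = 2 and tw(G) ≤ 2. On the other hand G contains the 3-clique {2, 5, 7}. A clique must lie in a single bag of any decomposition, so no decomposition can have width below 2. Hence tw(G) = 2 exactly.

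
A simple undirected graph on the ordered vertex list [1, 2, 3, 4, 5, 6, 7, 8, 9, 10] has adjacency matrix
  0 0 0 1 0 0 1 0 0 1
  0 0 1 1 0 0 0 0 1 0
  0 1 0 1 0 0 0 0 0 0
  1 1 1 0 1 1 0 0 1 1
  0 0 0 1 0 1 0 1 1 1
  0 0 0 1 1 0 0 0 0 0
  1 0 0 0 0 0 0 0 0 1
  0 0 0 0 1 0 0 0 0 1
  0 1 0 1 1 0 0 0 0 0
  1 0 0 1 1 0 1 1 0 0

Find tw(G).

A width-2 tree decomposition is:
Bags: B1 = {4, 5, 10}  B2 = {4, 5, 9}  B3 = {2, 4, 9}  B4 = {1, 4, 10}  B5 = {4, 5, 6}  B6 = {1, 7, 10}  B7 = {5, 8, 10}  B8 = {2, 3, 4}
Tree: B1–B2, B2–B3, B1–B4, B1–B5, B4–B6, B1–B7, B3–B8
Each bag holds 3 vertices, so the decomposition has width 2, which upper-bounds the treewidth. Conversely, {5, 8, 10} is a clique of size 3, and the vertices of any clique must share a bag in every tree decomposition; so some bag has ≥ 3 vertices and tw(G) ≥ 2. The upper and lower bounds meet at 2, so that is the treewidth.

2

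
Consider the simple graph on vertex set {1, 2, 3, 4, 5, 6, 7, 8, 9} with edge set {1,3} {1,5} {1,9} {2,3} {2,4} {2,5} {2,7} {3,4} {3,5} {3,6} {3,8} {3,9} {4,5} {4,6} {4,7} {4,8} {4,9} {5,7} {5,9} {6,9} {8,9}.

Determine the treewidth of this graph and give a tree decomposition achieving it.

Treewidth 3.
One such decomposition:
Bags: B1 = {3, 4, 5, 9}  B2 = {2, 3, 4, 5}  B3 = {3, 4, 6, 9}  B4 = {1, 3, 5, 9}  B5 = {2, 4, 5, 7}  B6 = {3, 4, 8, 9}
Tree: B1–B2, B1–B3, B1–B4, B2–B5, B1–B6

Every bag has size at most 4, so the width is 4 − 1 = 3 and tw(G) ≤ 3. Conversely, {1, 3, 5, 9} is a clique of size 4, and the vertices of any clique must share a bag in every tree decomposition; so some bag has ≥ 4 vertices and tw(G) ≥ 3. Therefore the treewidth is 3.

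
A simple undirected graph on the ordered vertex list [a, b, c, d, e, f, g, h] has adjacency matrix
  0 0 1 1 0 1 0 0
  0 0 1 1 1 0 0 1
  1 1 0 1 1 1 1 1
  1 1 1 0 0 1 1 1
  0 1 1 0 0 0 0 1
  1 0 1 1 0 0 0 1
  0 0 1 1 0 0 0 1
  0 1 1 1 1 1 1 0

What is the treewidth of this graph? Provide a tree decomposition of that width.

Each bag holds 4 vertices, so the decomposition has width 3, which upper-bounds the treewidth. On the other hand G contains the 4-clique {c, d, g, h}. A clique must lie in a single bag of any decomposition, so no decomposition can have width below 3. Combining the bounds, tw(G) = 3.

Treewidth 3.
One optimal decomposition is:
Bags: B1 = {c, d, f, h}  B2 = {c, d, g, h}  B3 = {b, c, d, h}  B4 = {a, c, d, f}  B5 = {b, c, e, h}
Tree: B1–B2, B2–B3, B1–B4, B3–B5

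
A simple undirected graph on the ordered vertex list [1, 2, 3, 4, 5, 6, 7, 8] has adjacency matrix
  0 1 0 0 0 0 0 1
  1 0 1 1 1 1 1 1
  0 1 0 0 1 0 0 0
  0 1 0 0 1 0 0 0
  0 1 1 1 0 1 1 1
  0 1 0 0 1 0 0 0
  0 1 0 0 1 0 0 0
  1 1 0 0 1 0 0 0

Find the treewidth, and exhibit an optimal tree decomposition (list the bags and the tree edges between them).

Treewidth 2.
One optimal decomposition is:
Bags: B1 = {2, 5, 8}  B2 = {2, 5, 7}  B3 = {2, 5, 6}  B4 = {2, 4, 5}  B5 = {1, 2, 8}  B6 = {2, 3, 5}
Tree: B1–B2, B2–B3, B1–B4, B1–B5, B3–B6

Each bag holds 3 vertices, so the decomposition has width 2, which upper-bounds the treewidth. For the lower bound, the 3 vertices {1, 2, 8} are pairwise adjacent, and any tree decomposition puts a clique entirely inside one bag — forcing width ≥ 2. The upper and lower bounds meet at 2, so that is the treewidth.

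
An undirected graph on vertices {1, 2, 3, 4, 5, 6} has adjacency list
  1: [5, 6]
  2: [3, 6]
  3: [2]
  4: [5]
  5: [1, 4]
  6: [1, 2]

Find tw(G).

A width-1 tree decomposition is:
Bags: B1 = {2, 3}  B2 = {2, 6}  B3 = {1, 6}  B4 = {1, 5}  B5 = {4, 5}
Tree: B1–B2, B2–B3, B3–B4, B4–B5
The largest bag has 2 vertices, giving width 1; this decomposition certifies tw(G) ≤ 1. Any graph with an edge has treewidth ≥ 1, and G has the edge 3–2. Combining the bounds, tw(G) = 1.

1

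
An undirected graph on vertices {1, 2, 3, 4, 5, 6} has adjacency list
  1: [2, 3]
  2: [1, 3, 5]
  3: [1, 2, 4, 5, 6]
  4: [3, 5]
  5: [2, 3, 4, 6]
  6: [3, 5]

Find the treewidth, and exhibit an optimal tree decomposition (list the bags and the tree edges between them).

The largest bag has 3 vertices, giving width 2; this decomposition certifies tw(G) ≤ 2. Conversely, {1, 2, 3} is a clique of size 3, and the vertices of any clique must share a bag in every tree decomposition; so some bag has ≥ 3 vertices and tw(G) ≥ 2. Combining the bounds, tw(G) = 2.

Treewidth 2.
One optimal decomposition is:
Bags: B1 = {2, 3, 5}  B2 = {3, 5, 6}  B3 = {3, 4, 5}  B4 = {1, 2, 3}
Tree: B1–B2, B1–B3, B1–B4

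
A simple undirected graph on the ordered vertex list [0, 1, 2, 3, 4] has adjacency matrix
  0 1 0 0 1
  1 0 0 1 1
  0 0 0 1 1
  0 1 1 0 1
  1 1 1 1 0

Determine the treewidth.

2

A width-2 tree decomposition is:
Bags: B1 = {1, 3, 4}  B2 = {2, 3, 4}  B3 = {0, 1, 4}
Tree: B1–B2, B1–B3
Every bag has size at most 3, so the width is 3 − 1 = 2 and tw(G) ≤ 2. On the other hand G contains the 3-clique {0, 1, 4}. A clique must lie in a single bag of any decomposition, so no decomposition can have width below 2. Combining the bounds, tw(G) = 2.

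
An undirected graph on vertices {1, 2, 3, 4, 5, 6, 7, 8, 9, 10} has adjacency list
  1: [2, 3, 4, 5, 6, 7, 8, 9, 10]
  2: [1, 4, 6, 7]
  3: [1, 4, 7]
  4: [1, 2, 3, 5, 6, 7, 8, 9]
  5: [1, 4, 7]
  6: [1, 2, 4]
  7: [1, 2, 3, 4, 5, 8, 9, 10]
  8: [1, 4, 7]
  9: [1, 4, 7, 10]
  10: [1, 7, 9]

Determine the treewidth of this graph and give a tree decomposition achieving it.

Treewidth 3.
Bags: B1 = {1, 2, 4, 7}  B2 = {1, 4, 7, 9}  B3 = {1, 3, 4, 7}  B4 = {1, 4, 7, 8}  B5 = {1, 2, 4, 6}  B6 = {1, 4, 5, 7}  B7 = {1, 7, 9, 10}
Tree: B1–B2, B1–B3, B2–B4, B1–B5, B3–B6, B2–B7

Each bag holds 4 vertices, so the decomposition has width 3, which upper-bounds the treewidth. Conversely, {1, 7, 9, 10} is a clique of size 4, and the vertices of any clique must share a bag in every tree decomposition; so some bag has ≥ 4 vertices and tw(G) ≥ 3. The upper and lower bounds meet at 3, so that is the treewidth.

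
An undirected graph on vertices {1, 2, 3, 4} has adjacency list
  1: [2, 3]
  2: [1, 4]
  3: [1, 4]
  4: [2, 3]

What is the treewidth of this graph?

A width-2 tree decomposition is:
Bags: B1 = {2, 3, 4}  B2 = {1, 2, 3}
Tree: B1–B2
Every bag has size at most 3, so the width is 3 − 1 = 2 and tw(G) ≤ 2. Since 2–4–3–1–2 is a cycle in G, G is not acyclic. Forests are exactly the graphs of treewidth ≤ 1, so tw(G) ≥ 2. Hence tw(G) = 2 exactly.

2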